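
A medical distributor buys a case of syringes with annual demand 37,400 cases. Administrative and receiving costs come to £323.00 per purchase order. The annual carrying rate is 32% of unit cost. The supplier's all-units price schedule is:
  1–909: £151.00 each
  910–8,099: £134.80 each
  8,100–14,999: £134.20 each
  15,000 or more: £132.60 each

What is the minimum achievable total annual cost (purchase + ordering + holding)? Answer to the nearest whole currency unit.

TC* ≈ £5,074,422

Holding cost per unit per year at price C is H = 0.32·C.
Evaluate total cost at each tier's feasible EOQ or, if the EOQ is below the tier, at the tier's minimum quantity.
EOQ at £151.00 = 707.1 (feasible in tier 1): TC = 37,400×£151.00 + (37,400/707.1)×323 + (707.1/2)×0.32×£151.00 = £5,681,567.68.
EOQ at £134.80 = 748.4 < 910, so use break Q=910: TC = 37,400×£134.80 + (37,400/910.0)×323 + (910.0/2)×0.32×£134.80 = £5,074,421.83.
EOQ at £134.20 = 750.1 < 8100, so use break Q=8100: TC = 37,400×£134.20 + (37,400/8100.0)×323 + (8100.0/2)×0.32×£134.20 = £5,194,494.58.
EOQ at £132.60 = 754.6 < 15000, so use break Q=15000: TC = 37,400×£132.60 + (37,400/15000.0)×323 + (15000.0/2)×0.32×£132.60 = £5,278,285.35.
Lowest total cost among the candidates is at Q = 910.0.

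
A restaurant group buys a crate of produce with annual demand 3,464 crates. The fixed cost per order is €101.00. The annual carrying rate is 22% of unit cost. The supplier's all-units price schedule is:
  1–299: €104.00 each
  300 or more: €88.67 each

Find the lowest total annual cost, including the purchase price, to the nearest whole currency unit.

Holding cost per unit per year at price C is H = 0.22·C.
For each price level, check whether its EOQ is feasible; otherwise the best quantity at that price is the breakpoint.
EOQ at €104.00 = 174.9 (feasible in tier 1): TC = 3,464×€104.00 + (3,464/174.9)×101 + (174.9/2)×0.22×€104.00 = €364,257.22.
EOQ at €88.67 = 189.4 < 300, so use break Q=300: TC = 3,464×€88.67 + (3,464/300.0)×101 + (300.0/2)×0.22×€88.67 = €311,245.20.
Lowest total cost among the candidates is at Q = 300.0.

TC* ≈ €311,245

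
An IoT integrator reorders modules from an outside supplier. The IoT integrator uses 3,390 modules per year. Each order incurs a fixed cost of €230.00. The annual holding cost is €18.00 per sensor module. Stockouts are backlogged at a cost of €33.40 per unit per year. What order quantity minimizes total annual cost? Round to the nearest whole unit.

Q* ≈ 365 modules

With planned backorders, Q* = √(2DS/H) · √((H+B)/B).
√(2DS/H) = √(2 × 3,390 × 230 / 18) = 294.335.
√((H+B)/B) = √((18+33.4)/33.4) = 1.2405.
Q* ≈ 365.133.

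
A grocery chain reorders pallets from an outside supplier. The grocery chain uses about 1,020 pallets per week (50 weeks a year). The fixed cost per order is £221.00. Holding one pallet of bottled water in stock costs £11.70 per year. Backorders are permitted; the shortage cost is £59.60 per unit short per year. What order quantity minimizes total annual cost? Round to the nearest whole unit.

Q* ≈ 1,518 pallets

Annual demand D = 1,020 × 50 = 51,000.
With planned backorders, Q* = √(2DS/H) · √((H+B)/B).
√(2DS/H) = √(2 × 51,000 × 221 / 11.7) = 1388.044.
√((H+B)/B) = √((11.7+59.6)/59.6) = 1.0938.
Q* ≈ 1518.186.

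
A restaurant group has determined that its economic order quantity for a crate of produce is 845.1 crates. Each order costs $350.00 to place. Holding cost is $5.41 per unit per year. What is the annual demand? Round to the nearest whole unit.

Invert the EOQ relation Q*² = 2DS/H.
From Q* = √(2DS/H): D = Q*²H / (2S) = 845.1² × 5.41 / (2 × 350) = 5519.699.

D ≈ 5,520 crates per year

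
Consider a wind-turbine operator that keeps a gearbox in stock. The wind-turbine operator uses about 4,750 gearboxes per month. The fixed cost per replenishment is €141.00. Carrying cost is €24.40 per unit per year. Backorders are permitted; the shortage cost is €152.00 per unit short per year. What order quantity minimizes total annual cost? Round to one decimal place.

Annual demand D = 4,750 × 12 = 57,000.
With planned backorders, Q* = √(2DS/H) · √((H+B)/B).
√(2DS/H) = √(2 × 57,000 × 141 / 24.4) = 811.647.
√((H+B)/B) = √((24.4+152)/152) = 1.0773.
Q* ≈ 874.369.

Q* ≈ 874.4 gearboxes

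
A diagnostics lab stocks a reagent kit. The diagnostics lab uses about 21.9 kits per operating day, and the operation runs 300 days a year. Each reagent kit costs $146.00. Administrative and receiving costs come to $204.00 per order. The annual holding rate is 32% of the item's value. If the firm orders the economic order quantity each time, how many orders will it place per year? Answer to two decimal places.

Annual demand D = 21.9 × 300 = 6,570.
Holding cost H = 0.32 × $146.00 = $46.7200 per unit per year.
Q* = √(2DS/H) = √(2 × 6,570 × 204 / 46.72) ≈ 239.53.
Orders per year = D / Q* = 6,570 / 239.53 ≈ 27.429.

N ≈ 27.43 orders per year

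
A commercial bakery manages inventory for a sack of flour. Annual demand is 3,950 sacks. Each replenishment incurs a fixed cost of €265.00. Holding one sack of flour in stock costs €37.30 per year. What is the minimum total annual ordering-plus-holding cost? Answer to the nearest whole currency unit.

TC* ≈ €8,837

EOQ = √(2DS/H) = √(2 × 3,950 × 265 / 37.3) ≈ 236.91.
At Q*, ordering cost (D/Q*)S equals holding cost (Q*/2)H, each = √(DSH/2).
Minimum total = √(2DSH) = √(2 × 3,950 × 265 × 37.3) ≈ 8836.716.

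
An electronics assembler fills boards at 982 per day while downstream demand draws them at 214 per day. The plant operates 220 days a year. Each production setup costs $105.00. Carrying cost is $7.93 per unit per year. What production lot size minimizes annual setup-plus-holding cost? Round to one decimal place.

Annual demand D = 214 × 220 = 47,080.
Production build-up factor (1 − d/p) = 1 − 214/982 = 0.7821.
Q* = √(2DS / (H(1 − d/p))) = √(2 × 47,080 × 105 / (7.93 × 0.7821)).
= √(9,886,800 / 6.2019) ≈ 1262.602.

Q* ≈ 1,262.6 boards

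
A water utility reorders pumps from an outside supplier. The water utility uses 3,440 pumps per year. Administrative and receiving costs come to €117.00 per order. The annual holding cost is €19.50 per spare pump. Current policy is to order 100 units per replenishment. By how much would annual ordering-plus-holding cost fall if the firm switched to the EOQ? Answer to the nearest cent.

EOQ = √(2DS/H) = √(2 × 3,440 × 117 / 19.5) ≈ 203.17.
Cost at Q* = (D/Q*)S + (Q*/2)H = √(2DSH) ≈ €3,961.91.
Cost at Q = 100: (3,440/100)×117 + (100/2)×19.5 = €4,024.80 + €975.00 = €4,999.80.
Excess = €4,999.80 − €3,961.91 = €1,037.89.

Extra cost ≈ €1,037.89 per year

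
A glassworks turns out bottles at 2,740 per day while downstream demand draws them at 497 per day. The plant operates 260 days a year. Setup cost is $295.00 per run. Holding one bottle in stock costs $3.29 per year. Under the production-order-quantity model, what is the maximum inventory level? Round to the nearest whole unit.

Annual demand D = 497 × 260 = 129,220.
Production build-up factor (1 − d/p) = 1 − 497/2,740 = 0.8186.
Q* = √(2DS / (H(1 − d/p))) = √(2 × 129,220 × 295 / (3.29 × 0.8186)).
= √(76,239,800 / 2.6932) ≈ 5320.514.
Maximum inventory = Q*(1 − d/p) = 5320.514 × 0.8186 ≈ 4355.442.

I_max ≈ 4,355 bottles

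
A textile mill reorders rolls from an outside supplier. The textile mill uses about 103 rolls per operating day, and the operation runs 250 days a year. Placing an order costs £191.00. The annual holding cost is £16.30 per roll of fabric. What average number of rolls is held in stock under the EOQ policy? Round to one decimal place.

Annual demand D = 103 × 250 = 25,750.
Q* = √(2DS/H) = √(2 × 25,750 × 191 / 16.3) ≈ 776.83.
Average inventory = Q*/2 ≈ 776.83 / 2 = 388.415.

Average inventory ≈ 388.4 rolls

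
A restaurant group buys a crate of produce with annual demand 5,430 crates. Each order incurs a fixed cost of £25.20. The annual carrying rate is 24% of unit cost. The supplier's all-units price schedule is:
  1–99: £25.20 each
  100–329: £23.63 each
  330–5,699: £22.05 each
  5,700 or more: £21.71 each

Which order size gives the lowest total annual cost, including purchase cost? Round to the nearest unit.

Holding cost per unit per year at price C is H = 0.24·C.
Evaluate total cost at each tier's feasible EOQ or, if the EOQ is below the tier, at the tier's minimum quantity.
Tier 1 (£25.20): EOQ = 212.7 exceeds tier's upper bound 99, so this tier is dominated.
EOQ at £23.63 = 219.7 (feasible in tier 2): TC = 5,430×£23.63 + (5,430/219.7)×25.2 + (219.7/2)×0.24×£23.63 = £129,556.71.
EOQ at £22.05 = 227.4 < 330, so use break Q=330: TC = 5,430×£22.05 + (5,430/330.0)×25.2 + (330.0/2)×0.24×£22.05 = £121,019.33.
EOQ at £21.71 = 229.2 < 5700, so use break Q=5700: TC = 5,430×£21.71 + (5,430/5700.0)×25.2 + (5700.0/2)×0.24×£21.71 = £132,758.95.
Lowest total cost is £121,019.33 at Q = 330.0.

Q* ≈ 330 crates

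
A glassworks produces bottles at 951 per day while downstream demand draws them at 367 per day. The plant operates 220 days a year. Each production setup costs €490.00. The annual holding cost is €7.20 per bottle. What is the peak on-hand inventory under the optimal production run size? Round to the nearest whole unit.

I_max ≈ 2,598 bottles

Annual demand D = 367 × 220 = 80,740.
Production build-up factor (1 − d/p) = 1 − 367/951 = 0.6141.
Q* = √(2DS / (H(1 − d/p))) = √(2 × 80,740 × 490 / (7.2 × 0.6141)).
= √(79,125,200 / 4.4215) ≈ 4230.337.
Maximum inventory = Q*(1 − d/p) = 4230.337 × 0.6141 ≈ 2597.810.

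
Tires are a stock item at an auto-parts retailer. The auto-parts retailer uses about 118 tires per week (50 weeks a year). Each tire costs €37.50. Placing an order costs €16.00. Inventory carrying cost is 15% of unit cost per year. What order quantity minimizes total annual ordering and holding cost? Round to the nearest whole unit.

Q* ≈ 183 tires

Annual demand D = 118 × 50 = 5,900.
Holding cost H = 0.15 × €37.50 = €5.6250 per unit per year.
EOQ = √(2DS / H) = √(2 × 5,900 × 16 / 5.625).
= √(188,800 / 5.625) = √33,564.4444 ≈ 183.206.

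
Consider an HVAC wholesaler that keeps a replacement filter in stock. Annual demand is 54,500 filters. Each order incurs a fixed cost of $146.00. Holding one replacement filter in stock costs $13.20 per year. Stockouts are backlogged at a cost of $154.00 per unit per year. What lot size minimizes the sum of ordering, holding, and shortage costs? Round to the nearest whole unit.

With planned backorders, Q* = √(2DS/H) · √((H+B)/B).
√(2DS/H) = √(2 × 54,500 × 146 / 13.2) = 1098.001.
√((H+B)/B) = √((13.2+154)/154) = 1.0420.
Q* ≈ 1144.091.

Q* ≈ 1,144 filters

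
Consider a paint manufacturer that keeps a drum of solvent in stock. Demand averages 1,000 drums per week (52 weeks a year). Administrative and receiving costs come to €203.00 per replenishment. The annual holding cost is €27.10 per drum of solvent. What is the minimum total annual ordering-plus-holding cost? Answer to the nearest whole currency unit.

Annual demand D = 1,000 × 52 = 52,000.
The optimal lot size = √(2DS/H) = √(2 × 52,000 × 203 / 27.1) ≈ 882.63.
At Q*, ordering cost (D/Q*)S equals holding cost (Q*/2)H, each = √(DSH/2).
Minimum total = √(2DSH) = √(2 × 52,000 × 203 × 27.1) ≈ 23919.348.

TC* ≈ €23,919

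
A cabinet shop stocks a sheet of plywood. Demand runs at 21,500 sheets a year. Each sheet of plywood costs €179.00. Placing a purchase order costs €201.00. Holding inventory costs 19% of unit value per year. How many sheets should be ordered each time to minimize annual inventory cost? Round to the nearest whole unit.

Holding cost H = 0.19 × €179.00 = €34.0100 per unit per year.
EOQ = √(2DS / H) = √(2 × 21,500 × 201 / 34.01).
= √(8,643,000 / 34.01) = √254,131.1379 ≈ 504.114.

Q* ≈ 504 sheets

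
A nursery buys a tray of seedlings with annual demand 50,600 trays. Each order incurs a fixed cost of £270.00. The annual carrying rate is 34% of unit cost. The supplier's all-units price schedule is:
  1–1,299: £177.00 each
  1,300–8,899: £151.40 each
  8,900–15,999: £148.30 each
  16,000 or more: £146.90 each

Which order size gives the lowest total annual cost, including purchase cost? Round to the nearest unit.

Holding cost per unit per year at price C is H = 0.34·C.
For each price level, check whether its EOQ is feasible; otherwise the best quantity at that price is the breakpoint.
EOQ at £177.00 = 673.8 (feasible in tier 1): TC = 50,600×£177.00 + (50,600/673.8)×270 + (673.8/2)×0.34×£177.00 = £8,996,750.69.
EOQ at £151.40 = 728.6 < 1300, so use break Q=1300: TC = 50,600×£151.40 + (50,600/1300.0)×270 + (1300.0/2)×0.34×£151.40 = £7,704,808.63.
EOQ at £148.30 = 736.1 < 8900, so use break Q=8900: TC = 50,600×£148.30 + (50,600/8900.0)×270 + (8900.0/2)×0.34×£148.30 = £7,729,892.96.
EOQ at £146.90 = 739.6 < 16000, so use break Q=16000: TC = 50,600×£146.90 + (50,600/16000.0)×270 + (16000.0/2)×0.34×£146.90 = £7,833,561.88.
Lowest total cost is £7,704,808.63 at Q = 1300.0.

Q* ≈ 1,300 trays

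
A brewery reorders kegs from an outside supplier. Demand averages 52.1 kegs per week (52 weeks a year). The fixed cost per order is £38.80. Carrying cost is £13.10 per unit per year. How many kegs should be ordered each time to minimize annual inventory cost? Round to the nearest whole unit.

Q* ≈ 127 kegs

Annual demand D = 52.1 × 52 = 2,709.2.
EOQ = √(2DS / H) = √(2 × 2,709.2 × 38.8 / 13.1).
= √(210,233.92 / 13.1) = √16,048.3908 ≈ 126.682.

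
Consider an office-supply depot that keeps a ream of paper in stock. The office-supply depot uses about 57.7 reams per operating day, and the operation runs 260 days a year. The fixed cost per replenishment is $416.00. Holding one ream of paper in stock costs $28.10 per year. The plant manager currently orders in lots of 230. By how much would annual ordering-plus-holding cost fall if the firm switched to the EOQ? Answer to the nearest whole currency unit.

Extra cost ≈ $11,638 per year

Annual demand D = 57.7 × 260 = 15,002.
EOQ = √(2DS/H) = √(2 × 15,002 × 416 / 28.1) ≈ 666.47.
Cost at Q* = (D/Q*)S + (Q*/2)H = √(2DSH) ≈ $18,727.91.
Cost at Q = 230: (15,002/230)×416 + (230/2)×28.1 = $27,134.05 + $3,231.50 = $30,365.55.
Excess = $30,365.55 − $18,727.91 = $11,637.64.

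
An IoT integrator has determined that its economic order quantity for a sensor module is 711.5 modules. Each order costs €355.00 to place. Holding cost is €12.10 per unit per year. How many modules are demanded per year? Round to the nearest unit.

Squaring Q* = √(2DS/H) gives Q*² = 2DS/H.
From Q* = √(2DS/H): D = Q*²H / (2S) = 711.5² × 12.1 / (2 × 355) = 8627.338.

D ≈ 8,627 modules per year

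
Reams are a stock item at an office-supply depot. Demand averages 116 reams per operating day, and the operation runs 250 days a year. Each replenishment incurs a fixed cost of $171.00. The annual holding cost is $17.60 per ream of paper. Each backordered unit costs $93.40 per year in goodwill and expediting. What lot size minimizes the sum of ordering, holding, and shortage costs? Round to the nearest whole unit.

Annual demand D = 116 × 250 = 29,000.
With planned backorders, Q* = √(2DS/H) · √((H+B)/B).
√(2DS/H) = √(2 × 29,000 × 171 / 17.6) = 750.682.
√((H+B)/B) = √((17.6+93.4)/93.4) = 1.0902.
Q* ≈ 818.359.

Q* ≈ 818 reams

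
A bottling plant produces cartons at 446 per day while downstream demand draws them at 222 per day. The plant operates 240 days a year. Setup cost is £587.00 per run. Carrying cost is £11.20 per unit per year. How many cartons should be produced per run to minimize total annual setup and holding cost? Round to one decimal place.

Q* ≈ 3,334.7 cartons

Annual demand D = 222 × 240 = 53,280.
Production build-up factor (1 − d/p) = 1 − 222/446 = 0.5022.
Q* = √(2DS / (H(1 − d/p))) = √(2 × 53,280 × 587 / (11.2 × 0.5022)).
= √(62,550,720 / 5.6251) ≈ 3334.652.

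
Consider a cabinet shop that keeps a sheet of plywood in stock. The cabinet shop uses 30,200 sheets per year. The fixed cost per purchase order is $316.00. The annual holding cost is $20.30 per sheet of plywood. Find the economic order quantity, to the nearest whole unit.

Q* ≈ 970 sheets

EOQ = √(2DS / H) = √(2 × 30,200 × 316 / 20.3).
= √(19,086,400 / 20.3) = √940,216.7488 ≈ 969.648.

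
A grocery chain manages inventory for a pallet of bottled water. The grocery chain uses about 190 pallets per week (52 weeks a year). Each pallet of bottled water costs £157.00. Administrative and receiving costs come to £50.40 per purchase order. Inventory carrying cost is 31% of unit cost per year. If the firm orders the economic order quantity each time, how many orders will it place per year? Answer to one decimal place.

N ≈ 69.1 orders per year

Annual demand D = 190 × 52 = 9,880.
Holding cost H = 0.31 × £157.00 = £48.6700 per unit per year.
The optimal lot size = √(2DS/H) = √(2 × 9,880 × 50.4 / 48.67) ≈ 143.05.
Orders per year = D / Q* = 9,880 / 143.05 ≈ 69.068.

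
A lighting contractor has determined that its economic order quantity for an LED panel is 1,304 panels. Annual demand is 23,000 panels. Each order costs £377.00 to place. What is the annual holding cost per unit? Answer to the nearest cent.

H ≈ £10.20

Invert the EOQ relation Q*² = 2DS/H.
From Q* = √(2DS/H): H = 2DS / Q*² = 2 × 23,000 × 377 / 1,304² = 10.1987.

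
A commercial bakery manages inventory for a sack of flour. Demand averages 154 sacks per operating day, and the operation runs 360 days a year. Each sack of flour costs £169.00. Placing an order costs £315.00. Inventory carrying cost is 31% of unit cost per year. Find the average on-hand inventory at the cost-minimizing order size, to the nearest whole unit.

Average inventory ≈ 408 sacks

Annual demand D = 154 × 360 = 55,440.
Holding cost H = 0.31 × £169.00 = £52.3900 per unit per year.
Q* = √(2DS/H) = √(2 × 55,440 × 315 / 52.39) ≈ 816.50.
Average inventory = Q*/2 ≈ 816.50 / 2 = 408.251.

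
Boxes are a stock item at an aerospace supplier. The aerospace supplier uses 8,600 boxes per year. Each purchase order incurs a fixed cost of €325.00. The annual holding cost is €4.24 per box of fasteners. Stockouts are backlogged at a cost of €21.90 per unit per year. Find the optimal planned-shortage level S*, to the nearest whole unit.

With planned backorders, Q* = √(2DS/H) · √((H+B)/B).
√(2DS/H) = √(2 × 8,600 × 325 / 4.24) = 1148.214.
√((H+B)/B) = √((4.24+21.9)/21.9) = 1.0925.
Q* ≈ 1254.451.
S* = Q* · H/(H+B) = 1254.451 × 4.24/26.14 ≈ 203.476.

S* ≈ 203 boxes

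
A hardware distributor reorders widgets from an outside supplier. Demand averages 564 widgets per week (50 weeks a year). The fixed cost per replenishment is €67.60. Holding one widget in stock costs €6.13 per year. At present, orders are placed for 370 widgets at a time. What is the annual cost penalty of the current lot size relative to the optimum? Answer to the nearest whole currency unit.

Extra cost ≈ €1,452 per year

Annual demand D = 564 × 50 = 28,200.
EOQ = √(2DS/H) = √(2 × 28,200 × 67.6 / 6.13) ≈ 788.65.
Cost at Q* = (D/Q*)S + (Q*/2)H = √(2DSH) ≈ €4,834.41.
Cost at Q = 370: (28,200/370)×67.6 + (370/2)×6.13 = €5,152.22 + €1,134.05 = €6,286.27.
Excess = €6,286.27 − €4,834.41 = €1,451.86.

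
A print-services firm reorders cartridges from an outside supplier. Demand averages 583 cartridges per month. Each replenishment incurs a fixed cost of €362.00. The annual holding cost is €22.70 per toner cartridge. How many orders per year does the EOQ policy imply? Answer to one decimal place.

Annual demand D = 583 × 12 = 6,996.
Q* = √(2DS/H) = √(2 × 6,996 × 362 / 22.7) ≈ 472.37.
Orders per year = D / Q* = 6,996 / 472.37 ≈ 14.810.

N ≈ 14.8 orders per year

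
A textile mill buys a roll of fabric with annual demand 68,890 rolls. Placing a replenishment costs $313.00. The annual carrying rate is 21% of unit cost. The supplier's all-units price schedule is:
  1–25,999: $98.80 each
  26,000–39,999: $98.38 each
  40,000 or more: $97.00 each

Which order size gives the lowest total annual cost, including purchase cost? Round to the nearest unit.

Q* ≈ 1,442 rolls

Holding cost per unit per year at price C is H = 0.21·C.
For each price level, check whether its EOQ is feasible; otherwise the best quantity at that price is the breakpoint.
EOQ at $98.80 = 1441.7 (feasible in tier 1): TC = 68,890×$98.80 + (68,890/1441.7)×313 + (1441.7/2)×0.21×$98.80 = $6,836,244.55.
EOQ at $98.38 = 1444.8 < 26000, so use break Q=26000: TC = 68,890×$98.38 + (68,890/26000.0)×313 + (26000.0/2)×0.21×$98.38 = $7,046,804.93.
EOQ at $97.00 = 1455.0 < 40000, so use break Q=40000: TC = 68,890×$97.00 + (68,890/40000.0)×313 + (40000.0/2)×0.21×$97.00 = $7,090,269.06.
Lowest total cost is $6,836,244.55 at Q = 1441.7.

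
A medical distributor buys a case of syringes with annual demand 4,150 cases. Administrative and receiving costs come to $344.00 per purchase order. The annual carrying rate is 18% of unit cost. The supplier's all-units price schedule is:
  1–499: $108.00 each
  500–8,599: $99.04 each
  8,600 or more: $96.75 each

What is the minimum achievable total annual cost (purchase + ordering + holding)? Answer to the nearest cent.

Holding cost per unit per year at price C is H = 0.18·C.
Candidates are each tier's EOQ (if it falls in that tier) and each price-break quantity.
EOQ at $108.00 = 383.2 (feasible in tier 1): TC = 4,150×$108.00 + (4,150/383.2)×344 + (383.2/2)×0.18×$108.00 = $455,650.17.
EOQ at $99.04 = 400.2 < 500, so use break Q=500: TC = 4,150×$99.04 + (4,150/500.0)×344 + (500.0/2)×0.18×$99.04 = $418,328.00.
EOQ at $96.75 = 404.9 < 8600, so use break Q=8600: TC = 4,150×$96.75 + (4,150/8600.0)×344 + (8600.0/2)×0.18×$96.75 = $476,563.00.
Lowest total cost among the candidates is at Q = 500.0.

TC* ≈ $418,328.00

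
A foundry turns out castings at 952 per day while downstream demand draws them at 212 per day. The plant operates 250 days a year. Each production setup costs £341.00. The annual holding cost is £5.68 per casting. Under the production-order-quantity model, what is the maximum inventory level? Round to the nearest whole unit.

I_max ≈ 2,224 castings

Annual demand D = 212 × 250 = 53,000.
Production build-up factor (1 − d/p) = 1 − 212/952 = 0.7773.
Q* = √(2DS / (H(1 − d/p))) = √(2 × 53,000 × 341 / (5.68 × 0.7773)).
= √(36,146,000 / 4.4151) ≈ 2861.268.
Maximum inventory = Q*(1 − d/p) = 2861.268 × 0.7773 ≈ 2224.095.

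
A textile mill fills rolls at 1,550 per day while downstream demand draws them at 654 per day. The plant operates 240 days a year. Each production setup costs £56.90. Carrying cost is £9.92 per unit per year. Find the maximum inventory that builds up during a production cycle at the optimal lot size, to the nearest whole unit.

I_max ≈ 1,020 rolls

Annual demand D = 654 × 240 = 156,960.
Production build-up factor (1 − d/p) = 1 − 654/1,550 = 0.5781.
Q* = √(2DS / (H(1 − d/p))) = √(2 × 156,960 × 56.9 / (9.92 × 0.5781)).
= √(17,862,048 / 5.7344) ≈ 1764.906.
Maximum inventory = Q*(1 − d/p) = 1764.906 × 0.5781 ≈ 1020.230.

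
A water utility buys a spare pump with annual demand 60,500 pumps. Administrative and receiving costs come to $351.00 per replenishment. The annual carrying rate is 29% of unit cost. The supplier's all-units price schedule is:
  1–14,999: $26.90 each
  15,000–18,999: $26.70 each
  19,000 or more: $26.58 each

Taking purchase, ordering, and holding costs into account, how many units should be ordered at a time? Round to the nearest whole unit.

Holding cost per unit per year at price C is H = 0.29·C.
Candidates are each tier's EOQ (if it falls in that tier) and each price-break quantity.
EOQ at $26.90 = 2333.3 (feasible in tier 1): TC = 60,500×$26.90 + (60,500/2333.3)×351 + (2333.3/2)×0.29×$26.90 = $1,645,652.10.
EOQ at $26.70 = 2342.0 < 15000, so use break Q=15000: TC = 60,500×$26.70 + (60,500/15000.0)×351 + (15000.0/2)×0.29×$26.70 = $1,674,838.20.
EOQ at $26.58 = 2347.3 < 19000, so use break Q=19000: TC = 60,500×$26.58 + (60,500/19000.0)×351 + (19000.0/2)×0.29×$26.58 = $1,682,435.56.
Lowest total cost is $1,645,652.10 at Q = 2333.3.

Q* ≈ 2,333 pumps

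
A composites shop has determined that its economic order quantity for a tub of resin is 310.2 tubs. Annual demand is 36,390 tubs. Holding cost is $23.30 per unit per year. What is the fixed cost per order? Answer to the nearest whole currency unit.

S ≈ $31

Invert the EOQ relation Q*² = 2DS/H.
From Q* = √(2DS/H): S = Q*²H / (2D) = 310.2² × 23.3 / (2 × 36,390) = 30.8054.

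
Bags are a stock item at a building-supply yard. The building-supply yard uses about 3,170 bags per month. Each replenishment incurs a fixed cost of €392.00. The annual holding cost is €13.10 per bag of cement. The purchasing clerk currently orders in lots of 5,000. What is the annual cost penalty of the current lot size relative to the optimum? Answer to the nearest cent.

Annual demand D = 3,170 × 12 = 38,040.
EOQ = √(2DS/H) = √(2 × 38,040 × 392 / 13.1) ≈ 1508.84.
Cost at Q* = (D/Q*)S + (Q*/2)H = √(2DSH) ≈ €19,765.78.
Cost at Q = 5,000: (38,040/5,000)×392 + (5,000/2)×13.1 = €2,982.34 + €32,750.00 = €35,732.34.
Excess = €35,732.34 − €19,765.78 = €15,966.56.

Extra cost ≈ €15,966.56 per year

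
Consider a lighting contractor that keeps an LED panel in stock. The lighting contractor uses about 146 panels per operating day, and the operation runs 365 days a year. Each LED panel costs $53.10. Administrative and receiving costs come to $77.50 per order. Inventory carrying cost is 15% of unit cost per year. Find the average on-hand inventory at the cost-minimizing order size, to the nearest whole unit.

Annual demand D = 146 × 365 = 53,290.
Holding cost H = 0.15 × $53.10 = $7.9650 per unit per year.
EOQ = √(2DS/H) = √(2 × 53,290 × 77.5 / 7.965) ≈ 1018.35.
Average inventory = Q*/2 ≈ 1018.35 / 2 = 509.174.

Average inventory ≈ 509 panels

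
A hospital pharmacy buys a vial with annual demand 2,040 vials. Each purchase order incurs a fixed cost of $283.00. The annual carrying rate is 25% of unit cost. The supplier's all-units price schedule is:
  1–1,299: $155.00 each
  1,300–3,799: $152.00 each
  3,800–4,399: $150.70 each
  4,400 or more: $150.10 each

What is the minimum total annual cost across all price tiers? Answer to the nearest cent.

Holding cost per unit per year at price C is H = 0.25·C.
Evaluate total cost at each tier's feasible EOQ or, if the EOQ is below the tier, at the tier's minimum quantity.
EOQ at $155.00 = 172.6 (feasible in tier 1): TC = 2,040×$155.00 + (2,040/172.6)×283 + (172.6/2)×0.25×$155.00 = $322,888.97.
EOQ at $152.00 = 174.3 < 1300, so use break Q=1300: TC = 2,040×$152.00 + (2,040/1300.0)×283 + (1300.0/2)×0.25×$152.00 = $335,224.09.
EOQ at $150.70 = 175.1 < 3800, so use break Q=3800: TC = 2,040×$150.70 + (2,040/3800.0)×283 + (3800.0/2)×0.25×$150.70 = $379,162.43.
EOQ at $150.10 = 175.4 < 4400, so use break Q=4400: TC = 2,040×$150.10 + (2,040/4400.0)×283 + (4400.0/2)×0.25×$150.10 = $388,890.21.
Lowest total cost among the candidates is at Q = 172.6.

TC* ≈ $322,888.97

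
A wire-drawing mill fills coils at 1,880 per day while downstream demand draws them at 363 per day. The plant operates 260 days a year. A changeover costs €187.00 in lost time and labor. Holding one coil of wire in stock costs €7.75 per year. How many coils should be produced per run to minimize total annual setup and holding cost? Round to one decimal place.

Annual demand D = 363 × 260 = 94,380.
Production build-up factor (1 − d/p) = 1 − 363/1,880 = 0.8069.
Q* = √(2DS / (H(1 − d/p))) = √(2 × 94,380 × 187 / (7.75 × 0.8069)).
= √(35,298,120 / 6.2536) ≈ 2375.807.

Q* ≈ 2,375.8 coils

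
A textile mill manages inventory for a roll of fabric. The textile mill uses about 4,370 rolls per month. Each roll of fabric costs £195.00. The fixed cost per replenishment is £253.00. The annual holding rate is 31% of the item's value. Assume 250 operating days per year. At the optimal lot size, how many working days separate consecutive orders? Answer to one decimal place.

T ≈ 3.2 days

Annual demand D = 4,370 × 12 = 52,440.
Holding cost H = 0.31 × £195.00 = £60.4500 per unit per year.
EOQ = √(2DS/H) = √(2 × 52,440 × 253 / 60.45) ≈ 662.53.
Cycle time = Q*/D × 250 = 662.53 / 52,440 × 250 ≈ 3.159 days.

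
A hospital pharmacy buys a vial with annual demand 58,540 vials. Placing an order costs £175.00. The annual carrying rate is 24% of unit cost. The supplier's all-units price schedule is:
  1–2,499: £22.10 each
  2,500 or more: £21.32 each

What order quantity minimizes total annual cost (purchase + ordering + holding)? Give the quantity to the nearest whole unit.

Q* ≈ 2,500 vials

Holding cost per unit per year at price C is H = 0.24·C.
For each price level, check whether its EOQ is feasible; otherwise the best quantity at that price is the breakpoint.
EOQ at £22.10 = 1965.4 (feasible in tier 1): TC = 58,540×£22.10 + (58,540/1965.4)×175 + (1965.4/2)×0.24×£22.10 = £1,304,158.67.
EOQ at £21.32 = 2001.1 < 2500, so use break Q=2500: TC = 58,540×£21.32 + (58,540/2500.0)×175 + (2500.0/2)×0.24×£21.32 = £1,258,566.60.
Lowest total cost is £1,258,566.60 at Q = 2500.0.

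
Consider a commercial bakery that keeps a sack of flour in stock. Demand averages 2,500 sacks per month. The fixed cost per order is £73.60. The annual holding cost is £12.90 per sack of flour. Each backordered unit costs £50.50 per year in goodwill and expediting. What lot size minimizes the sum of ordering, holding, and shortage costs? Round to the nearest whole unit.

Annual demand D = 2,500 × 12 = 30,000.
With planned backorders, Q* = √(2DS/H) · √((H+B)/B).
√(2DS/H) = √(2 × 30,000 × 73.6 / 12.9) = 585.086.
√((H+B)/B) = √((12.9+50.5)/50.5) = 1.1205.
Q* ≈ 655.569.

Q* ≈ 656 sacks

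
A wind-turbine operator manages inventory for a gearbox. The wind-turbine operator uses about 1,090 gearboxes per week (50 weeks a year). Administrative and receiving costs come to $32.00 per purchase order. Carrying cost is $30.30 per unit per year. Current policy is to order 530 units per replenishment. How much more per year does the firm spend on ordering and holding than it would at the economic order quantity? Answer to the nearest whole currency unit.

Annual demand D = 1,090 × 50 = 54,500.
EOQ = √(2DS/H) = √(2 × 54,500 × 32 / 30.3) ≈ 339.29.
Cost at Q* = (D/Q*)S + (Q*/2)H = √(2DSH) ≈ $10,280.39.
Cost at Q = 530: (54,500/530)×32 + (530/2)×30.3 = $3,290.57 + $8,029.50 = $11,320.07.
Excess = $11,320.07 − $10,280.39 = $1,039.68.

Extra cost ≈ $1,040 per year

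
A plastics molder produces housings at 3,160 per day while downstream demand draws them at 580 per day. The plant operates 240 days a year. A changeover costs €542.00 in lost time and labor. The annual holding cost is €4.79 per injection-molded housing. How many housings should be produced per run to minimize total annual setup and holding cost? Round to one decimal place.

Annual demand D = 580 × 240 = 139,200.
Production build-up factor (1 − d/p) = 1 − 580/3,160 = 0.8165.
Q* = √(2DS / (H(1 − d/p))) = √(2 × 139,200 × 542 / (4.79 × 0.8165)).
= √(150,892,800 / 3.9108) ≈ 6211.553.

Q* ≈ 6,211.6 housings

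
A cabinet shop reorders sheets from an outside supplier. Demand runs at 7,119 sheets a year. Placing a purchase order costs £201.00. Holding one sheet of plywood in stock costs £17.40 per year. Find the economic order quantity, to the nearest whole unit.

Q* ≈ 406 sheets

EOQ = √(2DS / H) = √(2 × 7,119 × 201 / 17.4).
= √(2,861,838 / 17.4) = √164,473.4483 ≈ 405.553.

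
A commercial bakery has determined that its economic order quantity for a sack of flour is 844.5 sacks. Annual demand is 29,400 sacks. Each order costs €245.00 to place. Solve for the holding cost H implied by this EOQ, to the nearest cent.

H ≈ €20.20

Invert the EOQ relation Q*² = 2DS/H.
From Q* = √(2DS/H): H = 2DS / Q*² = 2 × 29,400 × 245 / 844.5² = 20.1997.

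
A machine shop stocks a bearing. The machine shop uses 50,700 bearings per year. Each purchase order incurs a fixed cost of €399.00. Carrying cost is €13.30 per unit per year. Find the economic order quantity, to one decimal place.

EOQ = √(2DS / H) = √(2 × 50,700 × 399 / 13.3).
= √(40,458,600 / 13.3) = √3,042,000 ≈ 1744.133.

Q* ≈ 1,744.1 bearings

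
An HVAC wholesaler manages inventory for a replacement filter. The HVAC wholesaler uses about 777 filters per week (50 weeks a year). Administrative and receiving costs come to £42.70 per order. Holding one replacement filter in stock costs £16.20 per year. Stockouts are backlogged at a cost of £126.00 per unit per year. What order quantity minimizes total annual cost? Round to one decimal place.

Annual demand D = 777 × 50 = 38,850.
With planned backorders, Q* = √(2DS/H) · √((H+B)/B).
√(2DS/H) = √(2 × 38,850 × 42.7 / 16.2) = 452.550.
√((H+B)/B) = √((16.2+126)/126) = 1.0623.
Q* ≈ 480.763.

Q* ≈ 480.8 filters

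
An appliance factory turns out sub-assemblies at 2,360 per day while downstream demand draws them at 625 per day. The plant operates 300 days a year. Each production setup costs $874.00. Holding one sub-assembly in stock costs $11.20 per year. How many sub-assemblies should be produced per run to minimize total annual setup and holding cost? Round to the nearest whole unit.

Q* ≈ 6,309 sub-assemblies

Annual demand D = 625 × 300 = 187,500.
Production build-up factor (1 − d/p) = 1 − 625/2,360 = 0.7352.
Q* = √(2DS / (H(1 − d/p))) = √(2 × 187,500 × 874 / (11.2 × 0.7352)).
= √(327,750,000 / 8.2339) ≈ 6309.117.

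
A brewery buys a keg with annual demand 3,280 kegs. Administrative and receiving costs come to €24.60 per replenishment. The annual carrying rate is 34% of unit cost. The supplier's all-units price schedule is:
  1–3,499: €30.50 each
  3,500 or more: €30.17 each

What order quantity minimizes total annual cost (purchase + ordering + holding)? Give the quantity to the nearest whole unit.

Holding cost per unit per year at price C is H = 0.34·C.
Candidates are each tier's EOQ (if it falls in that tier) and each price-break quantity.
EOQ at €30.50 = 124.7 (feasible in tier 1): TC = 3,280×€30.50 + (3,280/124.7)×24.6 + (124.7/2)×0.34×€30.50 = €101,333.63.
EOQ at €30.17 = 125.4 < 3500, so use break Q=3500: TC = 3,280×€30.17 + (3,280/3500.0)×24.6 + (3500.0/2)×0.34×€30.17 = €116,931.80.
Lowest total cost is €101,333.63 at Q = 124.7.

Q* ≈ 125 kegs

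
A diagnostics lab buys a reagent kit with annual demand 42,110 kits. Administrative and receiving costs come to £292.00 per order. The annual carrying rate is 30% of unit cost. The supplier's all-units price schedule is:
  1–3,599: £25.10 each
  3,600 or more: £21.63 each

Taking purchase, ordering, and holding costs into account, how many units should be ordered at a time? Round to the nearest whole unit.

Q* ≈ 3,600 kits

Holding cost per unit per year at price C is H = 0.30·C.
For each price level, check whether its EOQ is feasible; otherwise the best quantity at that price is the breakpoint.
EOQ at £25.10 = 1807.2 (feasible in tier 1): TC = 42,110×£25.10 + (42,110/1807.2)×292 + (1807.2/2)×0.30×£25.10 = £1,070,569.07.
EOQ at £21.63 = 1946.7 < 3600, so use break Q=3600: TC = 42,110×£21.63 + (42,110/3600.0)×292 + (3600.0/2)×0.30×£21.63 = £925,935.09.
Lowest total cost is £925,935.09 at Q = 3600.0.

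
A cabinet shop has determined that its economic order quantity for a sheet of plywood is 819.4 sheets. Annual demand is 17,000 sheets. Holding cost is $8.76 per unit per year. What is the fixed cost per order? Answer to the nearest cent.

The basic EOQ model gives Q* = √(2DS/H); rearrange for the unknown.
From Q* = √(2DS/H): S = Q*²H / (2D) = 819.4² × 8.76 / (2 × 17,000) = 172.9885.

S ≈ $172.99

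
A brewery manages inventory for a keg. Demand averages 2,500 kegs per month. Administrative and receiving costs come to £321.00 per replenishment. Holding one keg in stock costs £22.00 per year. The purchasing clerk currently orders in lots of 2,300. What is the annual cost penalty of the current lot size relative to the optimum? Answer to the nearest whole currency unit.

Annual demand D = 2,500 × 12 = 30,000.
EOQ = √(2DS/H) = √(2 × 30,000 × 321 / 22) ≈ 935.66.
Cost at Q* = (D/Q*)S + (Q*/2)H = √(2DSH) ≈ £20,584.46.
Cost at Q = 2,300: (30,000/2,300)×321 + (2,300/2)×22 = £4,186.96 + £25,300.00 = £29,486.96.
Excess = £29,486.96 − £20,584.46 = £8,902.50.

Extra cost ≈ £8,902 per year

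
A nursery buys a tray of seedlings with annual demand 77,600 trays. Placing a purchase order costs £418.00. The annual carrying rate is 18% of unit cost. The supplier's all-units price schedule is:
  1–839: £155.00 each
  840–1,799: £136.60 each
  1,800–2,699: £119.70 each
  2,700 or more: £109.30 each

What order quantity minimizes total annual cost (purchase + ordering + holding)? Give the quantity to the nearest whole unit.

Holding cost per unit per year at price C is H = 0.18·C.
Evaluate total cost at each tier's feasible EOQ or, if the EOQ is below the tier, at the tier's minimum quantity.
Tier 1 (£155.00): EOQ = 1524.9 exceeds tier's upper bound 839, so this tier is dominated.
EOQ at £136.60 = 1624.3 (feasible in tier 2): TC = 77,600×£136.60 + (77,600/1624.3)×418 + (1624.3/2)×0.18×£136.60 = £10,640,098.85.
EOQ at £119.70 = 1735.2 < 1800, so use break Q=1800: TC = 77,600×£119.70 + (77,600/1800.0)×418 + (1800.0/2)×0.18×£119.70 = £9,326,131.84.
EOQ at £109.30 = 1815.9 < 2700, so use break Q=2700: TC = 77,600×£109.30 + (77,600/2700.0)×418 + (2700.0/2)×0.18×£109.30 = £8,520,253.53.
Lowest total cost is £8,520,253.53 at Q = 2700.0.

Q* ≈ 2,700 trays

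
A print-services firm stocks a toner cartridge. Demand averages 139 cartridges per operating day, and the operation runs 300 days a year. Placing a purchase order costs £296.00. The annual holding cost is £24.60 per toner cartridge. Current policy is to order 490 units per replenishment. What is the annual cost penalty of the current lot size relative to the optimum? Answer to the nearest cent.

Extra cost ≈ £6,574.04 per year

Annual demand D = 139 × 300 = 41,700.
EOQ = √(2DS/H) = √(2 × 41,700 × 296 / 24.6) ≈ 1001.75.
Cost at Q* = (D/Q*)S + (Q*/2)H = √(2DSH) ≈ £24,643.16.
Cost at Q = 490: (41,700/490)×296 + (490/2)×24.6 = £25,190.20 + £6,027.00 = £31,217.20.
Excess = £31,217.20 − £24,643.16 = £6,574.04.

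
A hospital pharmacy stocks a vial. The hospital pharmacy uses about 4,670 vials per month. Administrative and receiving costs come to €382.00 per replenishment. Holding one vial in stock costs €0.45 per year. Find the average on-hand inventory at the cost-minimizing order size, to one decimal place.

Annual demand D = 4,670 × 12 = 56,040.
The optimal lot size = √(2DS/H) = √(2 × 56,040 × 382 / 0.45) ≈ 9754.15.
Average inventory = Q*/2 ≈ 9754.15 / 2 = 4877.076.

Average inventory ≈ 4,877.1 vials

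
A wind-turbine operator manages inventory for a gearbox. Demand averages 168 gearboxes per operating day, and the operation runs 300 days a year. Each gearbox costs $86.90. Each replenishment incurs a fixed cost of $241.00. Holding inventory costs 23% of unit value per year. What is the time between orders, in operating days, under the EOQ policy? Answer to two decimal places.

T ≈ 6.56 days

Annual demand D = 168 × 300 = 50,400.
Holding cost H = 0.23 × $86.90 = $19.9870 per unit per year.
Q* = √(2DS/H) = √(2 × 50,400 × 241 / 19.987) ≈ 1102.47.
Cycle time = Q*/D × 300 = 1102.47 / 50,400 × 300 ≈ 6.562 days.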